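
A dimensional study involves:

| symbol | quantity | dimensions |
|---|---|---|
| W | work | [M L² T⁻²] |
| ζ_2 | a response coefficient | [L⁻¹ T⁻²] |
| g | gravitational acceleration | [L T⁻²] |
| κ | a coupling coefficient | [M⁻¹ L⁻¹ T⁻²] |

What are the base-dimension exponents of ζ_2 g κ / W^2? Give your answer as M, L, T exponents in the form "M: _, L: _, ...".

M: -3, L: -5, T: -2

Collect each base-dimension exponent across the product:
  M: −2·(1) + (0) + (0) + (-1) = -3
  L: −2·(2) + (-1) + (1) + (-1) = -5
  T: −2·(-2) + (-2) + (-2) + (-2) = -2
So the dimensions are [M⁻³ L⁻⁵ T⁻²].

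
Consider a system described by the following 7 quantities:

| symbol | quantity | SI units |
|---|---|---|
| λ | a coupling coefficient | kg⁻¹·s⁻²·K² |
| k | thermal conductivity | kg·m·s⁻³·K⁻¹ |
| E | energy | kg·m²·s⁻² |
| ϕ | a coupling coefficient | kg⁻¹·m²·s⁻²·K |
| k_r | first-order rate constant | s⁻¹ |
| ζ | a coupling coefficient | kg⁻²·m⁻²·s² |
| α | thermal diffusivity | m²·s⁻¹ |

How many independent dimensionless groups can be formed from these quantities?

3

There are 7 variables and 4 base dimensions (M, L, T, Θ).
The dimension matrix has rank 4.
Independent dimensionless groups: 7 − 4 = 3.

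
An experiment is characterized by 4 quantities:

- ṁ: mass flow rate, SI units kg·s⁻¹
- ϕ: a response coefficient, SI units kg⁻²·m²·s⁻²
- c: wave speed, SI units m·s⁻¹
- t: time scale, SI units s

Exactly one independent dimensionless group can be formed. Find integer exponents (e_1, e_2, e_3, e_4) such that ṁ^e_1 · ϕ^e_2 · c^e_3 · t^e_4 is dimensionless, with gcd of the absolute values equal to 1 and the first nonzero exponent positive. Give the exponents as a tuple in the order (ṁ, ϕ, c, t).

M: e_1·(1) + e_2·(-2) + e_3·(0) + e_4·(0) = 0
L: e_1·(0) + e_2·(2) + e_3·(1) + e_4·(0) = 0
T: e_1·(-1) + e_2·(-2) + e_3·(-1) + e_4·(1) = 0
Solving this homogeneous linear system for the smallest-integer solution (first nonzero entry positive) gives (2, 1, -2, 2).

(2, 1, -2, 2)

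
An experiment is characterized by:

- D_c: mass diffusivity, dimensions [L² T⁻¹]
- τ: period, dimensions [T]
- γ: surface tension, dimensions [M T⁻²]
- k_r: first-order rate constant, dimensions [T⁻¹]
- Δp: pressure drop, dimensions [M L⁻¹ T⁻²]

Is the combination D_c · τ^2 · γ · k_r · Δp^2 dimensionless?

Sum the exponent of each base dimension across the product:
  M: [D_c]_M + 2·[τ]_M + [γ]_M + [k_r]_M + 2·[Δp]_M = (0) + 2·(0) + (1) + (0) + 2·(1) = 3
  L: [D_c]_L + 2·[τ]_L + [γ]_L + [k_r]_L + 2·[Δp]_L = (2) + 2·(0) + (0) + (0) + 2·(-1) = 0
  T: [D_c]_T + 2·[τ]_T + [γ]_T + [k_r]_T + 2·[Δp]_T = (-1) + 2·(1) + (-2) + (-1) + 2·(-2) = -6
Net dimensions [M³ T⁻⁶] ≠ [1] — not dimensionless.

no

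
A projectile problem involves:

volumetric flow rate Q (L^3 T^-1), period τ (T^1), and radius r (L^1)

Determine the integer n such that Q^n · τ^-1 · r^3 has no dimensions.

Balance the L exponent: (3)·n from Q, plus −(0) + 3·(1) = 3 from the rest, must sum to zero.
3n + 3 = 0, so n = -1.

-1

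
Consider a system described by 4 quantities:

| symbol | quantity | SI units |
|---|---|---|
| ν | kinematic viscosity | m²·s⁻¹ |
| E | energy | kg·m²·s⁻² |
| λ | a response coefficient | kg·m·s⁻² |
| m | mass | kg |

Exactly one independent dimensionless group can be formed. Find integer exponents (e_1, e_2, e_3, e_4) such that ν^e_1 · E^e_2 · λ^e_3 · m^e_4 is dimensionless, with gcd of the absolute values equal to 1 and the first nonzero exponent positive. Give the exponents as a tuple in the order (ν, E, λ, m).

M: e_1·(0) + e_2·(1) + e_3·(1) + e_4·(1) = 0
L: e_1·(2) + e_2·(2) + e_3·(1) + e_4·(0) = 0
T: e_1·(-1) + e_2·(-2) + e_3·(-2) + e_4·(0) = 0
Solving this homogeneous linear system for the smallest-integer solution (first nonzero entry positive) gives (2, -3, 2, 1).

(2, -3, 2, 1)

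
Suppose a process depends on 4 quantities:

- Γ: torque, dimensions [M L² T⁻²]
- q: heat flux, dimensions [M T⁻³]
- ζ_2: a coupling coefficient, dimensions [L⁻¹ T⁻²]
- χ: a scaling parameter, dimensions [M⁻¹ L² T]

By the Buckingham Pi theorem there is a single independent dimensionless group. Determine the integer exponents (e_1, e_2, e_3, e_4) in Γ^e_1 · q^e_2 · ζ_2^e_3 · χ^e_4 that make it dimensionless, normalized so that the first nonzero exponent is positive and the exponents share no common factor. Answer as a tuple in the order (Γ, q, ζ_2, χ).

M: e_1·(1) + e_2·(1) + e_3·(0) + e_4·(-1) = 0
L: e_1·(2) + e_2·(0) + e_3·(-1) + e_4·(2) = 0
T: e_1·(-2) + e_2·(-3) + e_3·(-2) + e_4·(1) = 0
Solving this homogeneous linear system for the smallest-integer solution (first nonzero entry positive) gives (2, -3, 2, -1).

(2, -3, 2, -1)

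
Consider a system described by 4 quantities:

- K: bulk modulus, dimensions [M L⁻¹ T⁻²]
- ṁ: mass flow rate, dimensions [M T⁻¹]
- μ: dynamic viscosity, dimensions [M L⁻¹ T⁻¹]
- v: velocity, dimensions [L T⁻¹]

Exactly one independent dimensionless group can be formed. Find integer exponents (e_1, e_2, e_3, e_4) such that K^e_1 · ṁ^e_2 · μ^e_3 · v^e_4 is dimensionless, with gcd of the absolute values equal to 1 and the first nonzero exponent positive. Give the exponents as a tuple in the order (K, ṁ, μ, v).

M: e_1·(1) + e_2·(1) + e_3·(1) + e_4·(0) = 0
L: e_1·(-1) + e_2·(0) + e_3·(-1) + e_4·(1) = 0
T: e_1·(-2) + e_2·(-1) + e_3·(-1) + e_4·(-1) = 0
Solving this homogeneous linear system for the smallest-integer solution (first nonzero entry positive) gives (1, 1, -2, -1).

(1, 1, -2, -1)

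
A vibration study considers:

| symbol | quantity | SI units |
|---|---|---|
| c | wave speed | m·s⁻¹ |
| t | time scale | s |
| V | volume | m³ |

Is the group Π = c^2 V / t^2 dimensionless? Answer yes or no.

no

Sum the exponent of each base dimension across the product:
  L: 2·[c]_L − 2·[t]_L + [V]_L = 2·(1) − 2·(0) + (3) = 5
  T: 2·[c]_T − 2·[t]_T + [V]_T = 2·(-1) − 2·(1) + (0) = -4
Net dimensions [L⁵ T⁻⁴] ≠ [1] — not dimensionless.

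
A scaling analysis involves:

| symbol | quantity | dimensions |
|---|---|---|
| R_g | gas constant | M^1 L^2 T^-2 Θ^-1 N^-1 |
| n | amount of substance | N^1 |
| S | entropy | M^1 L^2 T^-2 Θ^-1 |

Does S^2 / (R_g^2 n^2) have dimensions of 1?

yes

Sum the exponent of each base dimension across the product:
  M: −2·[R_g]_M − 2·[n]_M + 2·[S]_M = −2·(1) − 2·(0) + 2·(1) = 0
  L: −2·[R_g]_L − 2·[n]_L + 2·[S]_L = −2·(2) − 2·(0) + 2·(2) = 0
  T: −2·[R_g]_T − 2·[n]_T + 2·[S]_T = −2·(-2) − 2·(0) + 2·(-2) = 0
  Θ: −2·[R_g]_Θ − 2·[n]_Θ + 2·[S]_Θ = −2·(-1) − 2·(0) + 2·(-1) = 0
  N: −2·[R_g]_N − 2·[n]_N + 2·[S]_N = −2·(-1) − 2·(1) + 2·(0) = 0
All base exponents vanish — dimensionless.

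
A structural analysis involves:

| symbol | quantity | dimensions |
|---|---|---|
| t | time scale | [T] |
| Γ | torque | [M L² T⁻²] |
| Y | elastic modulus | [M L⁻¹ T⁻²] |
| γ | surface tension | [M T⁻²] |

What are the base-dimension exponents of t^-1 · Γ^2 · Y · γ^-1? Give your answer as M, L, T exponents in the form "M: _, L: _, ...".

M: 2, L: 3, T: -5

Collect each base-dimension exponent across the product:
  M: −(0) + 2·(1) + (1) − (1) = 2
  L: −(0) + 2·(2) + (-1) − (0) = 3
  T: −(1) + 2·(-2) + (-2) − (-2) = -5
So the dimensions are [M² L³ T⁻⁵].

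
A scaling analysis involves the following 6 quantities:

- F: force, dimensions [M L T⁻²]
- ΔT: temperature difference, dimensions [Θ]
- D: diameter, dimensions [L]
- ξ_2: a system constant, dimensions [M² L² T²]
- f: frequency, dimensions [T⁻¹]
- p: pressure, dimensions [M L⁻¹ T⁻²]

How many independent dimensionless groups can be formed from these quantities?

There are 6 variables and 4 base dimensions (M, L, T, Θ).
The dimension matrix has rank 4.
Independent dimensionless groups: 6 − 4 = 2.

2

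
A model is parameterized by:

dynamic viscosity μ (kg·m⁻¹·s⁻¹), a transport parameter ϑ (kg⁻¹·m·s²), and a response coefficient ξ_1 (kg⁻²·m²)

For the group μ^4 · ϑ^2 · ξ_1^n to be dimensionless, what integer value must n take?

Balance the M exponent: (-2)·n from ξ_1, plus 4·(1) + 2·(-1) = 2 from the rest, must sum to zero.
-2n + 2 = 0, so n = 1.

1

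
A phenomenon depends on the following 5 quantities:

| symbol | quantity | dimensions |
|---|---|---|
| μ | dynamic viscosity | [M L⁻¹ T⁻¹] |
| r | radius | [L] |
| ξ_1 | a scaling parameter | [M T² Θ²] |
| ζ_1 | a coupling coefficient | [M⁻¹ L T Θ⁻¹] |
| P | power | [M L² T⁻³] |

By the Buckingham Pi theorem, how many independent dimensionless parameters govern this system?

There are 5 variables and 4 base dimensions (M, L, T, Θ).
The dimension matrix has rank 4.
Independent dimensionless groups: 5 − 4 = 1.

1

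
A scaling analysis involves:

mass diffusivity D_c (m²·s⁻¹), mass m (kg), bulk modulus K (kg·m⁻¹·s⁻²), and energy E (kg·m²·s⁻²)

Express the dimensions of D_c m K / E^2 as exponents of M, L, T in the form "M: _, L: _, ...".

Collect each base-dimension exponent across the product:
  M: (0) + (1) + (1) − 2·(1) = 0
  L: (2) + (0) + (-1) − 2·(2) = -3
  T: (-1) + (0) + (-2) − 2·(-2) = 1
So the dimensions are [L⁻³ T].

M: 0, L: -3, T: 1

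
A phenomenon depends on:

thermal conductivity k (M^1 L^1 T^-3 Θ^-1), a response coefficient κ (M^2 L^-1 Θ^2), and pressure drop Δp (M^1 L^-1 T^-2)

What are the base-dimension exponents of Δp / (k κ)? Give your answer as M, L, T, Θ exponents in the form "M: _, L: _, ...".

M: -2, L: -1, T: 1, Θ: -1

Collect each base-dimension exponent across the product:
  M: −(1) − (2) + (1) = -2
  L: −(1) − (-1) + (-1) = -1
  T: −(-3) − (0) + (-2) = 1
  Θ: −(-1) − (2) + (0) = -1
So the dimensions are [M⁻² L⁻¹ T Θ⁻¹].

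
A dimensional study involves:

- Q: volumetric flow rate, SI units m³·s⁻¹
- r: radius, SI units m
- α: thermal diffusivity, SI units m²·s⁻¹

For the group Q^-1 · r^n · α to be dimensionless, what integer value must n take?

Balance the L exponent: (1)·n from r, plus −(3) + (2) = -1 from the rest, must sum to zero.
n − 1 = 0, so n = 1.

1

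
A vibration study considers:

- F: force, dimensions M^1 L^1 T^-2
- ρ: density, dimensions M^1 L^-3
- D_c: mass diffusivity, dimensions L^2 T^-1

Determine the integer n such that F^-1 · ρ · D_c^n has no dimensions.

2

Balance the L exponent: (2)·n from D_c, plus −(1) + (-3) = -4 from the rest, must sum to zero.
2n − 4 = 0, so n = 2.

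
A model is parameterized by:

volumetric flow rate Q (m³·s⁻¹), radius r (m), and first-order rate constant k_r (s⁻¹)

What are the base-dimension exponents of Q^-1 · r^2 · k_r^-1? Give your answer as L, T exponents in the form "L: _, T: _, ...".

L: -1, T: 2

Collect each base-dimension exponent across the product:
  L: −(3) + 2·(1) − (0) = -1
  T: −(-1) + 2·(0) − (-1) = 2
So the dimensions are [L⁻¹ T²].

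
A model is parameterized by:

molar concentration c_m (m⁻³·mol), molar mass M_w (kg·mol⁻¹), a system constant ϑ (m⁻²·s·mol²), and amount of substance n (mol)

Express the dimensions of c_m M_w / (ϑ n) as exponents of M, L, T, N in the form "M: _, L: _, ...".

M: 1, L: -1, T: -1, N: -3

Collect each base-dimension exponent across the product:
  M: (0) + (1) − (0) − (0) = 1
  L: (-3) + (0) − (-2) − (0) = -1
  T: (0) + (0) − (1) − (0) = -1
  N: (1) + (-1) − (2) − (1) = -3
So the dimensions are [M L⁻¹ T⁻¹ N⁻³].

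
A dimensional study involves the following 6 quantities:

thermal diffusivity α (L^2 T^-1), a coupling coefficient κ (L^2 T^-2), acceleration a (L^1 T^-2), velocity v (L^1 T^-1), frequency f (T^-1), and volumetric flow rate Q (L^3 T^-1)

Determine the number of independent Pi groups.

There are 6 variables and 2 base dimensions (L, T).
The dimension matrix has rank 2.
Independent dimensionless groups: 6 − 2 = 4.

4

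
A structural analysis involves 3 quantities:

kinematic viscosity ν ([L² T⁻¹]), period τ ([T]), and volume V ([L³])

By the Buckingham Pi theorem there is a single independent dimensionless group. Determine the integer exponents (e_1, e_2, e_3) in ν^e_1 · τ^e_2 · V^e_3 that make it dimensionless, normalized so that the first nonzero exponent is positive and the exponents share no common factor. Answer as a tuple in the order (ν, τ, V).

L: e_1·(2) + e_2·(0) + e_3·(3) = 0
T: e_1·(-1) + e_2·(1) + e_3·(0) = 0
Solving this homogeneous linear system for the smallest-integer solution (first nonzero entry positive) gives (3, 3, -2).

(3, 3, -2)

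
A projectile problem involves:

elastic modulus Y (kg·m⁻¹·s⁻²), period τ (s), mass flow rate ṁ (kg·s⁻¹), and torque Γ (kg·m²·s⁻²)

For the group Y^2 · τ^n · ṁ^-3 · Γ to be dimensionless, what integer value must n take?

Balance the T exponent: (1)·n from τ, plus 2·(-2) − 3·(-1) + (-2) = -3 from the rest, must sum to zero.
n − 3 = 0, so n = 3.

3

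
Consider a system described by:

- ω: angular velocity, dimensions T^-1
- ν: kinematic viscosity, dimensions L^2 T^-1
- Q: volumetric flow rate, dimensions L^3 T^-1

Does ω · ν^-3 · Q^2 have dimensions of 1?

yes

Sum the exponent of each base dimension across the product:
  M: [ω]_M − 3·[ν]_M + 2·[Q]_M = (0) − 3·(0) + 2·(0) = 0
  L: [ω]_L − 3·[ν]_L + 2·[Q]_L = (0) − 3·(2) + 2·(3) = 0
  T: [ω]_T − 3·[ν]_T + 2·[Q]_T = (-1) − 3·(-1) + 2·(-1) = 0
All base exponents vanish — dimensionless.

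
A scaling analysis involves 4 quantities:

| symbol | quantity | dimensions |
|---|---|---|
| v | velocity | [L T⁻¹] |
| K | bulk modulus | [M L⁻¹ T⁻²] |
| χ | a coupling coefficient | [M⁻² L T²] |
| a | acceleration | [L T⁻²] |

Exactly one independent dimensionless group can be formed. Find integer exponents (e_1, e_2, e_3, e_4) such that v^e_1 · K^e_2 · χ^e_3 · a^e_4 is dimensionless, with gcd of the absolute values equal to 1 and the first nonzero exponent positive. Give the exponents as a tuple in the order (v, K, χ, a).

M: e_1·(0) + e_2·(1) + e_3·(-2) + e_4·(0) = 0
L: e_1·(1) + e_2·(-1) + e_3·(1) + e_4·(1) = 0
T: e_1·(-1) + e_2·(-2) + e_3·(2) + e_4·(-2) = 0
Solving this homogeneous linear system for the smallest-integer solution (first nonzero entry positive) gives (4, 2, 1, -3).

(4, 2, 1, -3)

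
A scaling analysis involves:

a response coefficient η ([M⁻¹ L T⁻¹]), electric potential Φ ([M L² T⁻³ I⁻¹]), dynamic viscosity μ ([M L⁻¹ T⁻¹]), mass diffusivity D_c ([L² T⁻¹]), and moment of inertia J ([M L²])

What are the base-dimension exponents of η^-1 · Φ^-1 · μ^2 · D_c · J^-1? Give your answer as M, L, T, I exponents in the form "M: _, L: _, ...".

Collect each base-dimension exponent across the product:
  M: −(-1) − (1) + 2·(1) + (0) − (1) = 1
  L: −(1) − (2) + 2·(-1) + (2) − (2) = -5
  T: −(-1) − (-3) + 2·(-1) + (-1) − (0) = 1
  I: −(0) − (-1) + 2·(0) + (0) − (0) = 1
So the dimensions are [M L⁻⁵ T I].

M: 1, L: -5, T: 1, I: 1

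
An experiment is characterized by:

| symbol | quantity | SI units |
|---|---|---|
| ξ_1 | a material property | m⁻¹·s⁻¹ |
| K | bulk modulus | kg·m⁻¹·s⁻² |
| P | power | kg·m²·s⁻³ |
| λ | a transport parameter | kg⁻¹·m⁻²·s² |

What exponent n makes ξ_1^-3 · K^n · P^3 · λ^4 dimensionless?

Balance the M exponent: (1)·n from K, plus −3·(0) + 3·(1) + 4·(-1) = -1 from the rest, must sum to zero.
n − 1 = 0, so n = 1.

1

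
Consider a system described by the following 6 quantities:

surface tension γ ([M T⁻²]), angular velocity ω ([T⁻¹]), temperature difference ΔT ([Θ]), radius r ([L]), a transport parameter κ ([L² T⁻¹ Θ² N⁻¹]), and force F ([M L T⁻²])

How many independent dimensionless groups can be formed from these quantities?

There are 6 variables and 5 base dimensions (M, L, T, Θ, N).
The dimension matrix has rank 5.
Independent dimensionless groups: 6 − 5 = 1.

1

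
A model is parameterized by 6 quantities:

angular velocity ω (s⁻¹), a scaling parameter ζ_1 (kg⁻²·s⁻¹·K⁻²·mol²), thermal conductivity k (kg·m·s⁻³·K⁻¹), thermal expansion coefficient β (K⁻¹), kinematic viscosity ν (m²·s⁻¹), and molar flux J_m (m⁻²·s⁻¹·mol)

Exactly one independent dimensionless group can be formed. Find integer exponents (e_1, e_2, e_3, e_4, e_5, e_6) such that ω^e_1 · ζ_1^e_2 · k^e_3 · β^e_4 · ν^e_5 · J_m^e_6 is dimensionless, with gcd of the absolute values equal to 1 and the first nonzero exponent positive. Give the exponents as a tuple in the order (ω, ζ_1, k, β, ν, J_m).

(2, -1, -2, 4, 3, 2)

M: e_1·(0) + e_2·(-2) + e_3·(1) + e_4·(0) + e_5·(0) + e_6·(0) = 0
L: e_1·(0) + e_2·(0) + e_3·(1) + e_4·(0) + e_5·(2) + e_6·(-2) = 0
T: e_1·(-1) + e_2·(-1) + e_3·(-3) + e_4·(0) + e_5·(-1) + e_6·(-1) = 0
Θ: e_1·(0) + e_2·(-2) + e_3·(-1) + e_4·(-1) + e_5·(0) + e_6·(0) = 0
N: e_1·(0) + e_2·(2) + e_3·(0) + e_4·(0) + e_5·(0) + e_6·(1) = 0
Solving this homogeneous linear system for the smallest-integer solution (first nonzero entry positive) gives (2, -1, -2, 4, 3, 2).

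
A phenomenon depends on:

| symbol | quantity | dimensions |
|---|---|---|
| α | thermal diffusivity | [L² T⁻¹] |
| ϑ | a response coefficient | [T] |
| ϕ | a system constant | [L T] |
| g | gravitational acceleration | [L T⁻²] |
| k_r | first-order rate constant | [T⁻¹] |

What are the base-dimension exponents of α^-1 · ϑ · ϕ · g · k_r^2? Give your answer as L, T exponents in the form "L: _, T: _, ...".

L: 0, T: -1

Collect each base-dimension exponent across the product:
  L: −(2) + (0) + (1) + (1) + 2·(0) = 0
  T: −(-1) + (1) + (1) + (-2) + 2·(-1) = -1
So the dimensions are [T⁻¹].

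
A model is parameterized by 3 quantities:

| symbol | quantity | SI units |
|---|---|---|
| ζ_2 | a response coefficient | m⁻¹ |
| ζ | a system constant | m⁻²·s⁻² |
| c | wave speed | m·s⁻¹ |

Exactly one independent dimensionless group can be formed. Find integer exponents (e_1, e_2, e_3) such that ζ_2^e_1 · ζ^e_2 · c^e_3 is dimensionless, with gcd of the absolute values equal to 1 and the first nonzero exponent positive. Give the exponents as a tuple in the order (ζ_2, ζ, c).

(4, -1, 2)

L: e_1·(-1) + e_2·(-2) + e_3·(1) = 0
T: e_1·(0) + e_2·(-2) + e_3·(-1) = 0
Solving this homogeneous linear system for the smallest-integer solution (first nonzero entry positive) gives (4, -1, 2).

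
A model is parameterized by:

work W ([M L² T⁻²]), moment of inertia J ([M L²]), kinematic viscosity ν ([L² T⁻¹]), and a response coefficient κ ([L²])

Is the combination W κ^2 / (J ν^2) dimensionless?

yes

Sum the exponent of each base dimension across the product:
  M: [W]_M − [J]_M − 2·[ν]_M + 2·[κ]_M = (1) − (1) − 2·(0) + 2·(0) = 0
  L: [W]_L − [J]_L − 2·[ν]_L + 2·[κ]_L = (2) − (2) − 2·(2) + 2·(2) = 0
  T: [W]_T − [J]_T − 2·[ν]_T + 2·[κ]_T = (-2) − (0) − 2·(-1) + 2·(0) = 0
All base exponents vanish — dimensionless.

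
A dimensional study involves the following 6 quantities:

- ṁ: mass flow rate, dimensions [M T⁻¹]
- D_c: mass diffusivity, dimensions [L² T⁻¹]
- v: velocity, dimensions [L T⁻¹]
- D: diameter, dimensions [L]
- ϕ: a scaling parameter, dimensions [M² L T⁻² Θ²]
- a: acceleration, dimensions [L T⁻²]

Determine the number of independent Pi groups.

There are 6 variables and 4 base dimensions (M, L, T, Θ).
The dimension matrix has rank 4.
Independent dimensionless groups: 6 − 4 = 2.

2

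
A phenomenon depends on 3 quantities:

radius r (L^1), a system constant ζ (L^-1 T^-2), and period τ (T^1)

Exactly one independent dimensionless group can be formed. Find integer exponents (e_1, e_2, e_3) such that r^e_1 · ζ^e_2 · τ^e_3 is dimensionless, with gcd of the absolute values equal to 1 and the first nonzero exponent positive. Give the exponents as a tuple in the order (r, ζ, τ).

L: e_1·(1) + e_2·(-1) + e_3·(0) = 0
T: e_1·(0) + e_2·(-2) + e_3·(1) = 0
Solving this homogeneous linear system for the smallest-integer solution (first nonzero entry positive) gives (1, 1, 2).

(1, 1, 2)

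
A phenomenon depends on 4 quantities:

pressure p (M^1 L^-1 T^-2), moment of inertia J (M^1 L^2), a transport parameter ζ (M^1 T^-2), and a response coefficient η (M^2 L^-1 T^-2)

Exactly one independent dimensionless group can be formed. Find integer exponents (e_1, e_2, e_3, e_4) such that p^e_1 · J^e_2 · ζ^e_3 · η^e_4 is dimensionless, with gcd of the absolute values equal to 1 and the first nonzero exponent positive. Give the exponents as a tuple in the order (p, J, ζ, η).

(3, 1, -2, -1)

M: e_1·(1) + e_2·(1) + e_3·(1) + e_4·(2) = 0
L: e_1·(-1) + e_2·(2) + e_3·(0) + e_4·(-1) = 0
T: e_1·(-2) + e_2·(0) + e_3·(-2) + e_4·(-2) = 0
Solving this homogeneous linear system for the smallest-integer solution (first nonzero entry positive) gives (3, 1, -2, -1).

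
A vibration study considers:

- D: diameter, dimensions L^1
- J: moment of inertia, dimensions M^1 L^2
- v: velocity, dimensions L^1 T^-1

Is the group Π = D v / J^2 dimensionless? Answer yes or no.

Sum the exponent of each base dimension across the product:
  M: [D]_M − 2·[J]_M + [v]_M = (0) − 2·(1) + (0) = -2
  L: [D]_L − 2·[J]_L + [v]_L = (1) − 2·(2) + (1) = -2
  T: [D]_T − 2·[J]_T + [v]_T = (0) − 2·(0) + (-1) = -1
Net dimensions [M⁻² L⁻² T⁻¹] ≠ [1] — not dimensionless.

no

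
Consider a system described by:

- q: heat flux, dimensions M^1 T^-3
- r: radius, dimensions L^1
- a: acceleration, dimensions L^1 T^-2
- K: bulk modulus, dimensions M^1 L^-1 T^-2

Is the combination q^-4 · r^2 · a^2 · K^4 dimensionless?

yes

Sum the exponent of each base dimension across the product:
  M: −4·[q]_M + 2·[r]_M + 2·[a]_M + 4·[K]_M = −4·(1) + 2·(0) + 2·(0) + 4·(1) = 0
  L: −4·[q]_L + 2·[r]_L + 2·[a]_L + 4·[K]_L = −4·(0) + 2·(1) + 2·(1) + 4·(-1) = 0
  T: −4·[q]_T + 2·[r]_T + 2·[a]_T + 4·[K]_T = −4·(-3) + 2·(0) + 2·(-2) + 4·(-2) = 0
All base exponents vanish — dimensionless.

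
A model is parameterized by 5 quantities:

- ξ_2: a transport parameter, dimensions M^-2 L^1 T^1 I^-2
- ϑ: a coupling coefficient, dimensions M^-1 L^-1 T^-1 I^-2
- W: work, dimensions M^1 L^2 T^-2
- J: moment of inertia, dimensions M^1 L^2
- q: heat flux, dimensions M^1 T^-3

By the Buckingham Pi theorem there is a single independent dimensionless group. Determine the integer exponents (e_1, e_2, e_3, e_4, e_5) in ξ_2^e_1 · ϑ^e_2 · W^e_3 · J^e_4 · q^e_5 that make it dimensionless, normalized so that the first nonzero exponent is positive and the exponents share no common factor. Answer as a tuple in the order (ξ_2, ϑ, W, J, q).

M: e_1·(-2) + e_2·(-1) + e_3·(1) + e_4·(1) + e_5·(1) = 0
L: e_1·(1) + e_2·(-1) + e_3·(2) + e_4·(2) + e_5·(0) = 0
T: e_1·(1) + e_2·(-1) + e_3·(-2) + e_4·(0) + e_5·(-3) = 0
I: e_1·(-2) + e_2·(-2) + e_3·(0) + e_4·(0) + e_5·(0) = 0
Solving this homogeneous linear system for the smallest-integer solution (first nonzero entry positive) gives (1, -1, -2, 1, 2).

(1, -1, -2, 1, 2)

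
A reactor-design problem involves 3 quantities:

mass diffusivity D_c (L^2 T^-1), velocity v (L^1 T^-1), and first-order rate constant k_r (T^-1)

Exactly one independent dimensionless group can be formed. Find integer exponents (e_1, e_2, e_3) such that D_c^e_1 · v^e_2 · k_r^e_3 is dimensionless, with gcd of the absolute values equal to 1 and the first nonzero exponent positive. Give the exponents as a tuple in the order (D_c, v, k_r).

(1, -2, 1)

L: e_1·(2) + e_2·(1) + e_3·(0) = 0
T: e_1·(-1) + e_2·(-1) + e_3·(-1) = 0
Solving this homogeneous linear system for the smallest-integer solution (first nonzero entry positive) gives (1, -2, 1).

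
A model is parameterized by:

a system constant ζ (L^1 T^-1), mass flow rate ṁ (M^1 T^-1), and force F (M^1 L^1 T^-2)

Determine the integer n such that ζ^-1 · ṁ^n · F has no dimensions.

-1

Balance the M exponent: (1)·n from ṁ, plus −(0) + (1) = 1 from the rest, must sum to zero.
n + 1 = 0, so n = -1.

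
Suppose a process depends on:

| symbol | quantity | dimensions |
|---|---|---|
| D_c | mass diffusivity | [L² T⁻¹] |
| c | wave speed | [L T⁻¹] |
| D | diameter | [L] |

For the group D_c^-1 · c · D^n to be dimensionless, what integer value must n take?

1

Balance the L exponent: (1)·n from D, plus −(2) + (1) = -1 from the rest, must sum to zero.
n − 1 = 0, so n = 1.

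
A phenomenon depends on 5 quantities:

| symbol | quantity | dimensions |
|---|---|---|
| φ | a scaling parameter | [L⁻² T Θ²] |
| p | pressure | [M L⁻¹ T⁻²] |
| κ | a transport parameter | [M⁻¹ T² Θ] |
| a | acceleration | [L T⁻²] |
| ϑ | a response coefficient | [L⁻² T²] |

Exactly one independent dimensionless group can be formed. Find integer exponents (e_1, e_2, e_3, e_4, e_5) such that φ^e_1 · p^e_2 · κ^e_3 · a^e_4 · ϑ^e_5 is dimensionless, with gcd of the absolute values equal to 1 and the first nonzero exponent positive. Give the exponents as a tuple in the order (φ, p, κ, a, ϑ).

(2, -4, -4, 2, 1)

M: e_1·(0) + e_2·(1) + e_3·(-1) + e_4·(0) + e_5·(0) = 0
L: e_1·(-2) + e_2·(-1) + e_3·(0) + e_4·(1) + e_5·(-2) = 0
T: e_1·(1) + e_2·(-2) + e_3·(2) + e_4·(-2) + e_5·(2) = 0
Θ: e_1·(2) + e_2·(0) + e_3·(1) + e_4·(0) + e_5·(0) = 0
Solving this homogeneous linear system for the smallest-integer solution (first nonzero entry positive) gives (2, -4, -4, 2, 1).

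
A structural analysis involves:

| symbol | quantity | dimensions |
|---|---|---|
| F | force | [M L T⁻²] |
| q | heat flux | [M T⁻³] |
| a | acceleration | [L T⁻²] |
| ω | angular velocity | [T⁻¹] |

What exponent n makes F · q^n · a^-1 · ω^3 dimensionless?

-1

Balance the M exponent: (1)·n from q, plus (1) − (0) + 3·(0) = 1 from the rest, must sum to zero.
n + 1 = 0, so n = -1.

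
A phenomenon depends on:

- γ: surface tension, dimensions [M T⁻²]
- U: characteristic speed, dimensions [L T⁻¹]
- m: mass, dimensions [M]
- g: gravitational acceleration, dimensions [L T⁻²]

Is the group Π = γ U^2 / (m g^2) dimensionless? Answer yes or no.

yes

Sum the exponent of each base dimension across the product:
  M: [γ]_M + 2·[U]_M − [m]_M − 2·[g]_M = (1) + 2·(0) − (1) − 2·(0) = 0
  L: [γ]_L + 2·[U]_L − [m]_L − 2·[g]_L = (0) + 2·(1) − (0) − 2·(1) = 0
  T: [γ]_T + 2·[U]_T − [m]_T − 2·[g]_T = (-2) + 2·(-1) − (0) − 2·(-2) = 0
  Θ: [γ]_Θ + 2·[U]_Θ − [m]_Θ − 2·[g]_Θ = (0) + 2·(0) − (0) − 2·(0) = 0
All base exponents vanish — dimensionless.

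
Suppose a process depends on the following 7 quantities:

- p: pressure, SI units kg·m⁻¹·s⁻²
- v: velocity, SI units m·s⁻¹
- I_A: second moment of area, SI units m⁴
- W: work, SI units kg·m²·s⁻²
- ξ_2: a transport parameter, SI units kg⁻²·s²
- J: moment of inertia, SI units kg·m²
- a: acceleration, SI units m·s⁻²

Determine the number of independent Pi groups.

4

There are 7 variables and 3 base dimensions (M, L, T).
The dimension matrix has rank 3.
Independent dimensionless groups: 7 − 3 = 4.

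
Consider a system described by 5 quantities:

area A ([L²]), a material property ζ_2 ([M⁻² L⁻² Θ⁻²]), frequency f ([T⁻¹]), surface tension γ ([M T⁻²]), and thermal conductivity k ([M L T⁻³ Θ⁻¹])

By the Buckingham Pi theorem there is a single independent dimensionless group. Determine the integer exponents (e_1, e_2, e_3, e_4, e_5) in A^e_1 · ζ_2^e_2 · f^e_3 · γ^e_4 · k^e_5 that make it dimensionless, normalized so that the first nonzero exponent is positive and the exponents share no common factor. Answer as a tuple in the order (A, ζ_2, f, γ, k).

(2, 1, -2, 4, -2)

M: e_1·(0) + e_2·(-2) + e_3·(0) + e_4·(1) + e_5·(1) = 0
L: e_1·(2) + e_2·(-2) + e_3·(0) + e_4·(0) + e_5·(1) = 0
T: e_1·(0) + e_2·(0) + e_3·(-1) + e_4·(-2) + e_5·(-3) = 0
Θ: e_1·(0) + e_2·(-2) + e_3·(0) + e_4·(0) + e_5·(-1) = 0
Solving this homogeneous linear system for the smallest-integer solution (first nonzero entry positive) gives (2, 1, -2, 4, -2).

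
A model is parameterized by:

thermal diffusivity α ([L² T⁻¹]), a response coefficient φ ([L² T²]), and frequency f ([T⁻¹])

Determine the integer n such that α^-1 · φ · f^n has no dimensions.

3

Balance the T exponent: (-1)·n from f, plus −(-1) + (2) = 3 from the rest, must sum to zero.
−n + 3 = 0, so n = 3.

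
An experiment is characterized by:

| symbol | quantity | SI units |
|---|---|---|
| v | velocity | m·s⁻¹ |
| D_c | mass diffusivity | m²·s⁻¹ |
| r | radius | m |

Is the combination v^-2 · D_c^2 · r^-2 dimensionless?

Sum the exponent of each base dimension across the product:
  M: −2·[v]_M + 2·[D_c]_M − 2·[r]_M = −2·(0) + 2·(0) − 2·(0) = 0
  L: −2·[v]_L + 2·[D_c]_L − 2·[r]_L = −2·(1) + 2·(2) − 2·(1) = 0
  T: −2·[v]_T + 2·[D_c]_T − 2·[r]_T = −2·(-1) + 2·(-1) − 2·(0) = 0
  Θ: −2·[v]_Θ + 2·[D_c]_Θ − 2·[r]_Θ = −2·(0) + 2·(0) − 2·(0) = 0
  N: −2·[v]_N + 2·[D_c]_N − 2·[r]_N = −2·(0) + 2·(0) − 2·(0) = 0
All base exponents vanish — dimensionless.

yes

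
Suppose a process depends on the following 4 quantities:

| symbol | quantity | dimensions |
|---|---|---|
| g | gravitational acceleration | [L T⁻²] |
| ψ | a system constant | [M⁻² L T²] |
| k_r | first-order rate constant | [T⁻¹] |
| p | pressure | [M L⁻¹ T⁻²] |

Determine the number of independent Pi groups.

1

There are 4 variables and 3 base dimensions (M, L, T).
The dimension matrix has rank 3.
Independent dimensionless groups: 4 − 3 = 1.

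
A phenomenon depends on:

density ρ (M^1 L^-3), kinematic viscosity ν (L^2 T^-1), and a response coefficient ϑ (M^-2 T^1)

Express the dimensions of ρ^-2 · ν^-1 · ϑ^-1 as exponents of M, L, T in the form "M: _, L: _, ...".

Collect each base-dimension exponent across the product:
  M: −2·(1) − (0) − (-2) = 0
  L: −2·(-3) − (2) − (0) = 4
  T: −2·(0) − (-1) − (1) = 0
So the dimensions are [L⁴].

M: 0, L: 4, T: 0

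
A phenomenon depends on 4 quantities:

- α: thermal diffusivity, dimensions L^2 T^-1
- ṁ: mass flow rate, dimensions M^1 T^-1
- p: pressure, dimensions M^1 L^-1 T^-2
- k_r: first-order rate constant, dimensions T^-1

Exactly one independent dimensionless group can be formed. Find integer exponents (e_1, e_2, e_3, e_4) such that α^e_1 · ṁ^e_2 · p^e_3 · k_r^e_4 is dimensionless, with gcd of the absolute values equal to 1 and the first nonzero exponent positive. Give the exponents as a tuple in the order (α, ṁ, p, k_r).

M: e_1·(0) + e_2·(1) + e_3·(1) + e_4·(0) = 0
L: e_1·(2) + e_2·(0) + e_3·(-1) + e_4·(0) = 0
T: e_1·(-1) + e_2·(-1) + e_3·(-2) + e_4·(-1) = 0
Solving this homogeneous linear system for the smallest-integer solution (first nonzero entry positive) gives (1, -2, 2, -3).

(1, -2, 2, -3)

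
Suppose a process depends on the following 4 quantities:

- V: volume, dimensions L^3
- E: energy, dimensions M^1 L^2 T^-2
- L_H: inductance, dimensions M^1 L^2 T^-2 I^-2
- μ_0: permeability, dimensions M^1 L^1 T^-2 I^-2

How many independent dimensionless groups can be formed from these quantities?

1

There are 4 variables and 4 base dimensions (M, L, T, I).
The dimension matrix has rank 3 (less than 4: the dimension vectors are linearly dependent).
Independent dimensionless groups: 4 − 3 = 1.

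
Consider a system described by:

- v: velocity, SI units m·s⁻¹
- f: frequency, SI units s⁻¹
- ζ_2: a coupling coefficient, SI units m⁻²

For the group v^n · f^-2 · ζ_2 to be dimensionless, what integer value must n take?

Balance the L exponent: (1)·n from v, plus −2·(0) + (-2) = -2 from the rest, must sum to zero.
n − 2 = 0, so n = 2.

2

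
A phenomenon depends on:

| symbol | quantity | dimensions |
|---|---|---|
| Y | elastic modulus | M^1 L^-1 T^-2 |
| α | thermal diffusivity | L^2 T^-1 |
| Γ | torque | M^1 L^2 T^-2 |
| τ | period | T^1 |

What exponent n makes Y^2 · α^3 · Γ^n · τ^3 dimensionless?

Balance the M exponent: (1)·n from Γ, plus 2·(1) + 3·(0) + 3·(0) = 2 from the rest, must sum to zero.
n + 2 = 0, so n = -2.

-2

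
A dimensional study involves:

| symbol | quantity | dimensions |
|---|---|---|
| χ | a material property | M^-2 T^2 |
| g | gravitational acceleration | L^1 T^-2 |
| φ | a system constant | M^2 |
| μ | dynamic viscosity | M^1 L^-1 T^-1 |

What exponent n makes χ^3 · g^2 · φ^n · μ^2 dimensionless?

Balance the M exponent: (2)·n from φ, plus 3·(-2) + 2·(0) + 2·(1) = -4 from the rest, must sum to zero.
2n − 4 = 0, so n = 2.

2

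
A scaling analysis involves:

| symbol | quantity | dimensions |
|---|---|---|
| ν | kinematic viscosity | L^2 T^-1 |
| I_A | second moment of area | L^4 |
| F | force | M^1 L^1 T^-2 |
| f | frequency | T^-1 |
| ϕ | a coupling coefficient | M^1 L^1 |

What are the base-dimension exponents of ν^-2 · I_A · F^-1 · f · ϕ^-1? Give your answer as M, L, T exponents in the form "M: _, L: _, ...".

Collect each base-dimension exponent across the product:
  M: −2·(0) + (0) − (1) + (0) − (1) = -2
  L: −2·(2) + (4) − (1) + (0) − (1) = -2
  T: −2·(-1) + (0) − (-2) + (-1) − (0) = 3
So the dimensions are [M⁻² L⁻² T³].

M: -2, L: -2, T: 3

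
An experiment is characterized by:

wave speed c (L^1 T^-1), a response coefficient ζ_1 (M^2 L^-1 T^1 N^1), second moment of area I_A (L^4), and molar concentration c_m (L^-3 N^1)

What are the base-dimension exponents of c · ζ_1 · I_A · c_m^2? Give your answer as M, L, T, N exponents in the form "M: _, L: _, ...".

M: 2, L: -2, T: 0, N: 3

Collect each base-dimension exponent across the product:
  M: (0) + (2) + (0) + 2·(0) = 2
  L: (1) + (-1) + (4) + 2·(-3) = -2
  T: (-1) + (1) + (0) + 2·(0) = 0
  N: (0) + (1) + (0) + 2·(1) = 3
So the dimensions are [M² L⁻² N³].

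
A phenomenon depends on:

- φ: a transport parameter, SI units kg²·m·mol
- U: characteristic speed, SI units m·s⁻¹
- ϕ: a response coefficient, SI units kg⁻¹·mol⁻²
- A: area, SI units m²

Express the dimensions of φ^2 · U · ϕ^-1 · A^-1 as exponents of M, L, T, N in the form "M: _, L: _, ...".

M: 5, L: 1, T: -1, N: 4

Collect each base-dimension exponent across the product:
  M: 2·(2) + (0) − (-1) − (0) = 5
  L: 2·(1) + (1) − (0) − (2) = 1
  T: 2·(0) + (-1) − (0) − (0) = -1
  N: 2·(1) + (0) − (-2) − (0) = 4
So the dimensions are [M⁵ L T⁻¹ N⁴].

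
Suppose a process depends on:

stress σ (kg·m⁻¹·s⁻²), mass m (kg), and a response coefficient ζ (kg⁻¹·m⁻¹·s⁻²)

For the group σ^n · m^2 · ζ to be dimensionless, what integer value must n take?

-1

Balance the M exponent: (1)·n from σ, plus 2·(1) + (-1) = 1 from the rest, must sum to zero.
n + 1 = 0, so n = -1.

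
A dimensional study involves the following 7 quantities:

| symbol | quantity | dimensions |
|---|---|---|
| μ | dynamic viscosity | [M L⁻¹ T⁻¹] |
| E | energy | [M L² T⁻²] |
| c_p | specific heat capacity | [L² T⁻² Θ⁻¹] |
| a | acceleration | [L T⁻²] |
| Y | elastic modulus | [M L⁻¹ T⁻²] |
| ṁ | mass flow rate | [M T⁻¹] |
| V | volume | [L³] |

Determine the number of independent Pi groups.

3

There are 7 variables and 4 base dimensions (M, L, T, Θ).
The dimension matrix has rank 4.
Independent dimensionless groups: 7 − 4 = 3.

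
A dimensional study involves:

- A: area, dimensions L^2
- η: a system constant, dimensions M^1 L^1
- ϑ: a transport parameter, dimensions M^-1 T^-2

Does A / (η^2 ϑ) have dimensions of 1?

Sum the exponent of each base dimension across the product:
  M: [A]_M − 2·[η]_M − [ϑ]_M = (0) − 2·(1) − (-1) = -1
  L: [A]_L − 2·[η]_L − [ϑ]_L = (2) − 2·(1) − (0) = 0
  T: [A]_T − 2·[η]_T − [ϑ]_T = (0) − 2·(0) − (-2) = 2
Net dimensions [M⁻¹ T²] ≠ [1] — not dimensionless.

no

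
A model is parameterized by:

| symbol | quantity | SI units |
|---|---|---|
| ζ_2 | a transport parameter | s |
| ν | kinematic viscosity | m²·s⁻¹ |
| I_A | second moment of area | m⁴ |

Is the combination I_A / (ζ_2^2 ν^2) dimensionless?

Sum the exponent of each base dimension across the product:
  L: −2·[ζ_2]_L − 2·[ν]_L + [I_A]_L = −2·(0) − 2·(2) + (4) = 0
  T: −2·[ζ_2]_T − 2·[ν]_T + [I_A]_T = −2·(1) − 2·(-1) + (0) = 0
All base exponents vanish — dimensionless.

yes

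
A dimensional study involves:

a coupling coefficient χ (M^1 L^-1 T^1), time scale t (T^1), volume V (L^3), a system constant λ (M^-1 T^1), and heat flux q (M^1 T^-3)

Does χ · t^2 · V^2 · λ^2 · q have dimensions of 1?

no

Sum the exponent of each base dimension across the product:
  M: [χ]_M + 2·[t]_M + 2·[V]_M + 2·[λ]_M + [q]_M = (1) + 2·(0) + 2·(0) + 2·(-1) + (1) = 0
  L: [χ]_L + 2·[t]_L + 2·[V]_L + 2·[λ]_L + [q]_L = (-1) + 2·(0) + 2·(3) + 2·(0) + (0) = 5
  T: [χ]_T + 2·[t]_T + 2·[V]_T + 2·[λ]_T + [q]_T = (1) + 2·(1) + 2·(0) + 2·(1) + (-3) = 2
Net dimensions [L⁵ T²] ≠ [1] — not dimensionless.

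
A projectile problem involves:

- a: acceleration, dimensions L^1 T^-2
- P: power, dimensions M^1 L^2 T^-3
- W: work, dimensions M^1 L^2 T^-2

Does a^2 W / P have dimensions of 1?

no

Sum the exponent of each base dimension across the product:
  M: 2·[a]_M − [P]_M + [W]_M = 2·(0) − (1) + (1) = 0
  L: 2·[a]_L − [P]_L + [W]_L = 2·(1) − (2) + (2) = 2
  T: 2·[a]_T − [P]_T + [W]_T = 2·(-2) − (-3) + (-2) = -3
Net dimensions [L² T⁻³] ≠ [1] — not dimensionless.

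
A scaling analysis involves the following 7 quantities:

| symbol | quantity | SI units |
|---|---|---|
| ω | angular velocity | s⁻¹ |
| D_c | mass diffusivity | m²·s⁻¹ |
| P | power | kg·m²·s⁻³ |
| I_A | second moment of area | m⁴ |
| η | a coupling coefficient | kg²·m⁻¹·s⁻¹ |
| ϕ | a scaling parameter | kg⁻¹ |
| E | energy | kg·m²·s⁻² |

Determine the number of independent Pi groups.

4

There are 7 variables and 3 base dimensions (M, L, T).
The dimension matrix has rank 3.
Independent dimensionless groups: 7 − 3 = 4.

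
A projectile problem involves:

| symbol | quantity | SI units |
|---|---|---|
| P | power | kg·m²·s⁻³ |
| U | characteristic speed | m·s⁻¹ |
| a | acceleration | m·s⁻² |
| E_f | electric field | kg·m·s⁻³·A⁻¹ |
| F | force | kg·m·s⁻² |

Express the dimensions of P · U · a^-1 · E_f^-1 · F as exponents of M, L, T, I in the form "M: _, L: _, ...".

Collect each base-dimension exponent across the product:
  M: (1) + (0) − (0) − (1) + (1) = 1
  L: (2) + (1) − (1) − (1) + (1) = 2
  T: (-3) + (-1) − (-2) − (-3) + (-2) = -1
  I: (0) + (0) − (0) − (-1) + (0) = 1
So the dimensions are [M L² T⁻¹ I].

M: 1, L: 2, T: -1, I: 1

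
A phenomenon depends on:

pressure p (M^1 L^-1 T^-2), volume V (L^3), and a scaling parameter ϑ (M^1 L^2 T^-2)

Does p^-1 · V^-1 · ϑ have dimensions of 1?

Sum the exponent of each base dimension across the product:
  M: −[p]_M − [V]_M + [ϑ]_M = −(1) − (0) + (1) = 0
  L: −[p]_L − [V]_L + [ϑ]_L = −(-1) − (3) + (2) = 0
  T: −[p]_T − [V]_T + [ϑ]_T = −(-2) − (0) + (-2) = 0
All base exponents vanish — dimensionless.

yes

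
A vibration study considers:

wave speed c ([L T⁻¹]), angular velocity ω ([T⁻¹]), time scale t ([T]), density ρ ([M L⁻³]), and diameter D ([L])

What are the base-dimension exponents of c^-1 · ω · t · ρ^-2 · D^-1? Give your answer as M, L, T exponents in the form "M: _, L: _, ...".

Collect each base-dimension exponent across the product:
  M: −(0) + (0) + (0) − 2·(1) − (0) = -2
  L: −(1) + (0) + (0) − 2·(-3) − (1) = 4
  T: −(-1) + (-1) + (1) − 2·(0) − (0) = 1
So the dimensions are [M⁻² L⁴ T].

M: -2, L: 4, T: 1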